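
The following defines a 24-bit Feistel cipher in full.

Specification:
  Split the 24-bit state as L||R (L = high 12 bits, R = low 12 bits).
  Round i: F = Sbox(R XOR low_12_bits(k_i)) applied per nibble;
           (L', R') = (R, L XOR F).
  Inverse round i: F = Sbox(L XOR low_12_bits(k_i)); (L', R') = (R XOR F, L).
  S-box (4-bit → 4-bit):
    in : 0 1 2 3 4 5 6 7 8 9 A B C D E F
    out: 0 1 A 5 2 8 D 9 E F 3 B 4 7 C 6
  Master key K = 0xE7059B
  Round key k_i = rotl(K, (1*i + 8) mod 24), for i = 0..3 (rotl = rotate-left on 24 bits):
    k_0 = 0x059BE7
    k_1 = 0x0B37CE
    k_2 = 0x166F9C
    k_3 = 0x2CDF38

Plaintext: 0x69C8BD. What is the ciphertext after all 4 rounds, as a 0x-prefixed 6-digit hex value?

s_0 = plaintext = 0x69C8BD
s_1 = Round(s_0, k_0) = 0x8BD31F
s_2 = Round(s_1, k_1) = 0x31FACC
s_3 = Round(s_2, k_2) = 0xACCB9F
s_4 = Round(s_3, k_3) = 0xB9F8F5

0xB9F8F5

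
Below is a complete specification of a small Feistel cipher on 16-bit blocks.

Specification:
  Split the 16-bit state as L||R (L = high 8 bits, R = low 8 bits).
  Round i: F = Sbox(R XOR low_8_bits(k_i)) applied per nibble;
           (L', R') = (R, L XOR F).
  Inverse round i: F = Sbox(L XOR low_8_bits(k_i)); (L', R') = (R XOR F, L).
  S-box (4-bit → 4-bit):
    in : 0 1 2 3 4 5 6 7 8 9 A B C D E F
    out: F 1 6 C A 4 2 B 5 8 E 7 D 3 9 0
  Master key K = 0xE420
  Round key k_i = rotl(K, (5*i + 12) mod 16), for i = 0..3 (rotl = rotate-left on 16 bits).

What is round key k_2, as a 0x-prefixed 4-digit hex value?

0x0839

K = 0xE420
k_0 = rotl(K, (5*0+12) mod 16) = rotl(K, 12) = 0x0E42
k_1 = rotl(K, (5*1+12) mod 16) = rotl(K, 1) = 0xC841
k_2 = rotl(K, (5*2+12) mod 16) = rotl(K, 6) = 0x0839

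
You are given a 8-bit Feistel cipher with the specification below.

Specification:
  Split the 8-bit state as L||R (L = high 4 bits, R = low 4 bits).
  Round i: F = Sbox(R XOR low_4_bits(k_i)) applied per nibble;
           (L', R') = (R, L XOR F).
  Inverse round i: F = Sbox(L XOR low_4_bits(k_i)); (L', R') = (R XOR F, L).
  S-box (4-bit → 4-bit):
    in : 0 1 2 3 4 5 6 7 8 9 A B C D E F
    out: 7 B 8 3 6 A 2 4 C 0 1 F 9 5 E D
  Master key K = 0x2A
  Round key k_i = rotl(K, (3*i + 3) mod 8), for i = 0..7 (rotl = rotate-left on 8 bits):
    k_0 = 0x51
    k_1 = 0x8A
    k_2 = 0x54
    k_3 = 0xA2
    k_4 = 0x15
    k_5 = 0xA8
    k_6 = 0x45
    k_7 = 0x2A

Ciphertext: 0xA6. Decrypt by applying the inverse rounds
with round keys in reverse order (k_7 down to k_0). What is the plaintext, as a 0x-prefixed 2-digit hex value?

0x1F

s_0 = ciphertext = 0xA6
s_1 = InvRound(s_0, k_7) = 0x1A
s_2 = InvRound(s_1, k_6) = 0xC1
s_3 = InvRound(s_2, k_5) = 0x7C
s_4 = InvRound(s_3, k_4) = 0x47
s_5 = InvRound(s_4, k_3) = 0x54
s_6 = InvRound(s_5, k_2) = 0xF5
s_7 = InvRound(s_6, k_1) = 0xFF
s_8 = InvRound(s_7, k_0) = 0x1F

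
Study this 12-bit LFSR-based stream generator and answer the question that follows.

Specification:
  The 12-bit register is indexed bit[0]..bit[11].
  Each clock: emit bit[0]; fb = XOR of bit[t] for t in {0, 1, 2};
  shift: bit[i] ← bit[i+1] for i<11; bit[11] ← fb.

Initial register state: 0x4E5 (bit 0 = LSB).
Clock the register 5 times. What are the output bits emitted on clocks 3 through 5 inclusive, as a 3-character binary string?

reg_0 = 0x4E5
clock 1: out=1, reg = 0x272
clock 2: out=0, reg = 0x939
clock 3: out=1, reg = 0xC9C
clock 4: out=0, reg = 0xE4E
clock 5: out=0, reg = 0x727

100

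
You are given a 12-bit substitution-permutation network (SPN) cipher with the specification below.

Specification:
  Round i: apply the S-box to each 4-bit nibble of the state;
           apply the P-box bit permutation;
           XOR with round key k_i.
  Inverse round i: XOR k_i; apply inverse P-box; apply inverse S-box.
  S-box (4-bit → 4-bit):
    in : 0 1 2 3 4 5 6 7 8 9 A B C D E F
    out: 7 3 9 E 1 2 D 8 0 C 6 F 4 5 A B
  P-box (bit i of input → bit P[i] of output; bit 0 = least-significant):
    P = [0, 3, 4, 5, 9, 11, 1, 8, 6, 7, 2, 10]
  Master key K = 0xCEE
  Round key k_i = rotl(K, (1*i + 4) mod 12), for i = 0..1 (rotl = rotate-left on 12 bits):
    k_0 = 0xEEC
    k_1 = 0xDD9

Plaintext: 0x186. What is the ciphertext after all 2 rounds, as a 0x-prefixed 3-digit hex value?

0x348

s_0 = plaintext = 0x186
s_1 = Round(s_0, k_0) = 0xE1D
s_2 = Round(s_1, k_1) = 0x348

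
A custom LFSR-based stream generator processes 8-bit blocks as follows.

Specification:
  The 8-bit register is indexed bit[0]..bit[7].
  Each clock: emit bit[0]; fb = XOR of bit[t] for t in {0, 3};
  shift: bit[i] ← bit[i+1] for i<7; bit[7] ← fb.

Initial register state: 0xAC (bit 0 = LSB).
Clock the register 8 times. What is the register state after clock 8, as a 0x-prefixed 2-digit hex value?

0x99

reg_0 = 0xAC
clock 1: out=0, reg = 0xD6
clock 2: out=0, reg = 0x6B
clock 3: out=1, reg = 0x35
clock 4: out=1, reg = 0x9A
clock 5: out=0, reg = 0xCD
clock 6: out=1, reg = 0x66
clock 7: out=0, reg = 0x33
clock 8: out=1, reg = 0x99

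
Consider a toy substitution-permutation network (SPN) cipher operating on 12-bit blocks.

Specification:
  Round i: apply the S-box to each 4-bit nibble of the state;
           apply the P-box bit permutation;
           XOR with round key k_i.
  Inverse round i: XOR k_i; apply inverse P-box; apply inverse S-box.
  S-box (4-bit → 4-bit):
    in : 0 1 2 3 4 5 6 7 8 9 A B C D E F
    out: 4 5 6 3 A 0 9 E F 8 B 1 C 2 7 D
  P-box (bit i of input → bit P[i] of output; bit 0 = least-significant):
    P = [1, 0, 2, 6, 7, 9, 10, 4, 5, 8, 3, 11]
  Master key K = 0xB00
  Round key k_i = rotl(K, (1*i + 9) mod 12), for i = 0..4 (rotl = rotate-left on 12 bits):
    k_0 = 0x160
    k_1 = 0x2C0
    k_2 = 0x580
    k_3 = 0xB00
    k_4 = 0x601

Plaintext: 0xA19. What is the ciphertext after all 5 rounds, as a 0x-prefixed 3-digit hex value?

s_0 = plaintext = 0xA19
s_1 = Round(s_0, k_0) = 0xC80
s_2 = Round(s_1, k_1) = 0xC5C
s_3 = Round(s_2, k_2) = 0xDCC
s_4 = Round(s_3, k_3) = 0xE54
s_5 = Round(s_4, k_4) = 0x768

0x768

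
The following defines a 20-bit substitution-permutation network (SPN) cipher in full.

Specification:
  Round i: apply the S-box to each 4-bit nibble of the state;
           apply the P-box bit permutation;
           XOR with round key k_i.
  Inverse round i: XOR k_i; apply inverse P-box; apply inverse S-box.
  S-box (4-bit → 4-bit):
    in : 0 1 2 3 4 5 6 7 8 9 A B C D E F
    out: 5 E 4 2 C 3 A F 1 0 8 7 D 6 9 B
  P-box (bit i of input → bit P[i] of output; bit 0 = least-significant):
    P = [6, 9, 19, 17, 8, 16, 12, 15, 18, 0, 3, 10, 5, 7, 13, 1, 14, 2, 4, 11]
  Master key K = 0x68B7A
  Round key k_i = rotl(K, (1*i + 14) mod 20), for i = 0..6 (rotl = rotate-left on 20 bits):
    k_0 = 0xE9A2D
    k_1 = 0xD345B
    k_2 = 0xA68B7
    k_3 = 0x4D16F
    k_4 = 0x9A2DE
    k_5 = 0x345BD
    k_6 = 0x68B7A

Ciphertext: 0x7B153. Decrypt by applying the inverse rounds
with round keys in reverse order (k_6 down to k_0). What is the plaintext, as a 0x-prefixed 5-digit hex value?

0x313EF

s_0 = ciphertext = 0x7B153
s_1 = InvRound(s_0, k_6) = 0xA0DD3
s_2 = InvRound(s_1, k_5) = 0xFE230
s_3 = InvRound(s_2, k_4) = 0x5F09E
s_4 = InvRound(s_3, k_3) = 0x2B358
s_5 = InvRound(s_4, k_2) = 0xFFDCB
s_6 = InvRound(s_5, k_1) = 0xC39EA
s_7 = InvRound(s_6, k_0) = 0x313EF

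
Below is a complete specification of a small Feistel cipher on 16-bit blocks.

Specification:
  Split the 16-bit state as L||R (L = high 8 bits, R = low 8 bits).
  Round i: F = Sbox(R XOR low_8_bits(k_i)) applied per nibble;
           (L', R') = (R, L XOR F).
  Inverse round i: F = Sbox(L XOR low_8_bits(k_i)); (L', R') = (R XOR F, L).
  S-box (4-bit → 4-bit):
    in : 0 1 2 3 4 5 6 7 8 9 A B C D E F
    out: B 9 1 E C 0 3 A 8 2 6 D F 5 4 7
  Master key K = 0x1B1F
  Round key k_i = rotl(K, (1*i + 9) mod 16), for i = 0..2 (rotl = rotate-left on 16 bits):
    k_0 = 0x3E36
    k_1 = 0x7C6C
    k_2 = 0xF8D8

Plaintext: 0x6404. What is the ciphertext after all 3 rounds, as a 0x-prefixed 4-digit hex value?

s_0 = plaintext = 0x6404
s_1 = Round(s_0, k_0) = 0x0485
s_2 = Round(s_1, k_1) = 0x8546
s_3 = Round(s_2, k_2) = 0x46A1

0x46A1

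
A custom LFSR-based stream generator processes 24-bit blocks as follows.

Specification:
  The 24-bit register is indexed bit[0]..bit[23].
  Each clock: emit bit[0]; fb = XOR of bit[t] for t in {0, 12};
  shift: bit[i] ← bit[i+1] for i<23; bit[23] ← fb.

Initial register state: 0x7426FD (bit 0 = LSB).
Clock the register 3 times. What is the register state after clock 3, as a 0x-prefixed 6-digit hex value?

reg_0 = 0x7426FD
clock 1: out=1, reg = 0xBA137E
clock 2: out=0, reg = 0xDD09BF
clock 3: out=1, reg = 0xEE84DF

0xEE84DF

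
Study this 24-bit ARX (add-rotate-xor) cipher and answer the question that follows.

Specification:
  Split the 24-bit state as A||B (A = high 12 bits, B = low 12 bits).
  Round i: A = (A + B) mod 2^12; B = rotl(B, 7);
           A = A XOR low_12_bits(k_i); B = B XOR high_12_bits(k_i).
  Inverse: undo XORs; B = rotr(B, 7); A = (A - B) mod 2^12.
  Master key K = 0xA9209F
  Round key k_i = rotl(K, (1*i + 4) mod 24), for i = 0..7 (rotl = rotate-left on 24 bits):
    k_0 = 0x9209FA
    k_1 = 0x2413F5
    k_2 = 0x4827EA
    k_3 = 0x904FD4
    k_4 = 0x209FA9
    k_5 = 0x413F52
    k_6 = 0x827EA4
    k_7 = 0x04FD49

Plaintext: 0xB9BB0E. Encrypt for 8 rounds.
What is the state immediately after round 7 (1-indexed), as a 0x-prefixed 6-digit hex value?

0xCFCFBE

s_0 = plaintext = 0xB9BB0E
s_1 = Round(s_0, k_0) = 0xF53E78
s_2 = Round(s_1, k_1) = 0xE3EE32
s_3 = Round(s_2, k_2) = 0xB9ADF3
s_4 = Round(s_3, k_3) = 0x6590EB
s_5 = Round(s_4, k_4) = 0x8ED78E
s_6 = Round(s_5, k_5) = 0xF2932F
s_7 = Round(s_6, k_6) = 0xCFCFBE
s_8 = Round(s_7, k_7) = 0x1F3F32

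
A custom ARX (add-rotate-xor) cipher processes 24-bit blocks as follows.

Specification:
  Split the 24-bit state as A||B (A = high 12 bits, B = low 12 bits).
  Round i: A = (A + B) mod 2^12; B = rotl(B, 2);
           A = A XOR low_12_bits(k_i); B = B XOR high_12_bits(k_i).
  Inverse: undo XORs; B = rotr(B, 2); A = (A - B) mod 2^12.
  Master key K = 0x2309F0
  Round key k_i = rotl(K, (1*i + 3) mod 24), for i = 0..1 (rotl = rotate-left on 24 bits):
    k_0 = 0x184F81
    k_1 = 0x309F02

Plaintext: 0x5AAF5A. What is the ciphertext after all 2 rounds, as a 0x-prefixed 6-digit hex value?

0x8760B6

s_0 = plaintext = 0x5AAF5A
s_1 = Round(s_0, k_0) = 0xA85CEF
s_2 = Round(s_1, k_1) = 0x8760B6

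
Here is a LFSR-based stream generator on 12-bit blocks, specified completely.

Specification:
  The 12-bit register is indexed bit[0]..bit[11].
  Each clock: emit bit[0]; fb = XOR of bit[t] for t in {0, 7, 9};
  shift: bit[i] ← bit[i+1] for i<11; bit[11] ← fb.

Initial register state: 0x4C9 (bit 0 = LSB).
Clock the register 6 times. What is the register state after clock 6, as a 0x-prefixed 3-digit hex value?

reg_0 = 0x4C9
clock 1: out=1, reg = 0x264
clock 2: out=0, reg = 0x932
clock 3: out=0, reg = 0x499
clock 4: out=1, reg = 0x24C
clock 5: out=0, reg = 0x926
clock 6: out=0, reg = 0x493

0x493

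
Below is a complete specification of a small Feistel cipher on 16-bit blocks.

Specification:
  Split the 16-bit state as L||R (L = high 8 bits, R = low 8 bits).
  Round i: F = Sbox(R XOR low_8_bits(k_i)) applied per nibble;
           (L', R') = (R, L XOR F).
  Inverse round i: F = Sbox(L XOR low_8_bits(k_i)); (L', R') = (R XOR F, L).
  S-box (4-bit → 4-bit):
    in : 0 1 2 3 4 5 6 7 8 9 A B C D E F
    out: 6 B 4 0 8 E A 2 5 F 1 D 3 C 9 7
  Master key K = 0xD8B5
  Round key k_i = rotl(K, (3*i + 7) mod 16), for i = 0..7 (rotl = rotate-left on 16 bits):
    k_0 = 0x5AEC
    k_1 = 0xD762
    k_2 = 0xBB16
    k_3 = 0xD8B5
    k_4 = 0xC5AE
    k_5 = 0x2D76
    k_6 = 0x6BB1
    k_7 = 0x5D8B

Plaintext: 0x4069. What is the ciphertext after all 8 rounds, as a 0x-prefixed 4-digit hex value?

0x534C

s_0 = plaintext = 0x4069
s_1 = Round(s_0, k_0) = 0x691E
s_2 = Round(s_1, k_1) = 0x1E4A
s_3 = Round(s_2, k_2) = 0x4AFD
s_4 = Round(s_3, k_3) = 0xFDCF
s_5 = Round(s_4, k_4) = 0xCF56
s_6 = Round(s_5, k_5) = 0x5689
s_7 = Round(s_6, k_6) = 0x8953
s_8 = Round(s_7, k_7) = 0x534C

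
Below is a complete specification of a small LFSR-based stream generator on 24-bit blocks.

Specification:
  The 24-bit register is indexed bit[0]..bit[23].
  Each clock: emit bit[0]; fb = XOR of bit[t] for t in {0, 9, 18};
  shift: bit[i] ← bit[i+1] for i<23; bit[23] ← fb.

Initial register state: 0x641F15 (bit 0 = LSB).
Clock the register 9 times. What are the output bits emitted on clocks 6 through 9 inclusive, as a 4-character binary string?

0001

reg_0 = 0x641F15
clock 1: out=1, reg = 0xB20F8A
clock 2: out=0, reg = 0xD907C5
clock 3: out=1, reg = 0x6C83E2
clock 4: out=0, reg = 0x3641F1
clock 5: out=1, reg = 0x1B20F8
clock 6: out=0, reg = 0x0D907C
clock 7: out=0, reg = 0x86C83E
clock 8: out=0, reg = 0xC3641F
clock 9: out=1, reg = 0xE1B20F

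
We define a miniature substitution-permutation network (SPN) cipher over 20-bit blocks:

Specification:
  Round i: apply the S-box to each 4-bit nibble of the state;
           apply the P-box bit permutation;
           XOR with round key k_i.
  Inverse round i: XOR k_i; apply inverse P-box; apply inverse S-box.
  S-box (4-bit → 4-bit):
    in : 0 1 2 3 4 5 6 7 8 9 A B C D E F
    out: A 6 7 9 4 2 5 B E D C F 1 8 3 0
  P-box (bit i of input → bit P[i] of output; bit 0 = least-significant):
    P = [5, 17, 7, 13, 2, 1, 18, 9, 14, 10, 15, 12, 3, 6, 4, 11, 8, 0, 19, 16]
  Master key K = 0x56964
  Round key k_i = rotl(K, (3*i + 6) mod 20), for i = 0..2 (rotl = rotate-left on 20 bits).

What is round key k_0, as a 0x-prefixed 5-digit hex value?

K = 0x56964
k_0 = rotl(K, (3*0+6) mod 20) = rotl(K, 6) = 0xA5915

0xA5915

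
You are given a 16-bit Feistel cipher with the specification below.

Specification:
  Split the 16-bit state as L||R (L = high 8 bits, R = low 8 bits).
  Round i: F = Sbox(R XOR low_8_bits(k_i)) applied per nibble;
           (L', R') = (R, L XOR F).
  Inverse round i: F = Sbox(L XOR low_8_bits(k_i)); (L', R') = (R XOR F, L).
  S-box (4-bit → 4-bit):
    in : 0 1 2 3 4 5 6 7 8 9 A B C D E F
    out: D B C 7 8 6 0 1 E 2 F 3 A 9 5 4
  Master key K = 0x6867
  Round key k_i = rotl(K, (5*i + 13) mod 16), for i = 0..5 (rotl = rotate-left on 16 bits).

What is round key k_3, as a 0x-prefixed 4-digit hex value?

K = 0x6867
k_0 = rotl(K, (5*0+13) mod 16) = rotl(K, 13) = 0xED0C
k_1 = rotl(K, (5*1+13) mod 16) = rotl(K, 2) = 0xA19D
k_2 = rotl(K, (5*2+13) mod 16) = rotl(K, 7) = 0x33B4
k_3 = rotl(K, (5*3+13) mod 16) = rotl(K, 12) = 0x7686

0x7686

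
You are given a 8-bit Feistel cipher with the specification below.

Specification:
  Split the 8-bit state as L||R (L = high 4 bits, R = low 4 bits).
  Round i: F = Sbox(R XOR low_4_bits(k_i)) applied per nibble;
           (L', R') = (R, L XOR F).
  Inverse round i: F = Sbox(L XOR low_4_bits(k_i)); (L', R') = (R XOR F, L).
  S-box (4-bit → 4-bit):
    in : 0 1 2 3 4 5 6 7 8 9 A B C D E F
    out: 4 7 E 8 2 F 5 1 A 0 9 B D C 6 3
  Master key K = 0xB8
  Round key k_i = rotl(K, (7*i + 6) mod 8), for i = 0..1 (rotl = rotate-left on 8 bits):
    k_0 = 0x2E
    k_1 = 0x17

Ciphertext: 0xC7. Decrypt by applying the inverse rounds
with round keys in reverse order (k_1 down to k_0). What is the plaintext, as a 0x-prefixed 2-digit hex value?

0x2C

s_0 = ciphertext = 0xC7
s_1 = InvRound(s_0, k_1) = 0xCC
s_2 = InvRound(s_1, k_0) = 0x2C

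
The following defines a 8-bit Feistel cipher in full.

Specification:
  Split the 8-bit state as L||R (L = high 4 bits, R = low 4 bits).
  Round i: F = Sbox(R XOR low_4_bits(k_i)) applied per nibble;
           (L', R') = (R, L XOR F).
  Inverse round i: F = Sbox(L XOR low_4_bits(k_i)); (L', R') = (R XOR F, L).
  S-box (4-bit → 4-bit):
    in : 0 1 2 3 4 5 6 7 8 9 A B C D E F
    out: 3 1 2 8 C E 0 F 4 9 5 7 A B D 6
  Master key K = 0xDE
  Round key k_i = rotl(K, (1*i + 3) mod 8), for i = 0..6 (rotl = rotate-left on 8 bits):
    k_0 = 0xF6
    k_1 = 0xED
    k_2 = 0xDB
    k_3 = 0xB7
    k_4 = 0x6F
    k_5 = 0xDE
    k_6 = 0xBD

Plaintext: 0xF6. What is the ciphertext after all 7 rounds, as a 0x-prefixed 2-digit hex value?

s_0 = plaintext = 0xF6
s_1 = Round(s_0, k_0) = 0x6C
s_2 = Round(s_1, k_1) = 0xC7
s_3 = Round(s_2, k_2) = 0x76
s_4 = Round(s_3, k_3) = 0x66
s_5 = Round(s_4, k_4) = 0x6F
s_6 = Round(s_5, k_5) = 0xF7
s_7 = Round(s_6, k_6) = 0x7A

0x7A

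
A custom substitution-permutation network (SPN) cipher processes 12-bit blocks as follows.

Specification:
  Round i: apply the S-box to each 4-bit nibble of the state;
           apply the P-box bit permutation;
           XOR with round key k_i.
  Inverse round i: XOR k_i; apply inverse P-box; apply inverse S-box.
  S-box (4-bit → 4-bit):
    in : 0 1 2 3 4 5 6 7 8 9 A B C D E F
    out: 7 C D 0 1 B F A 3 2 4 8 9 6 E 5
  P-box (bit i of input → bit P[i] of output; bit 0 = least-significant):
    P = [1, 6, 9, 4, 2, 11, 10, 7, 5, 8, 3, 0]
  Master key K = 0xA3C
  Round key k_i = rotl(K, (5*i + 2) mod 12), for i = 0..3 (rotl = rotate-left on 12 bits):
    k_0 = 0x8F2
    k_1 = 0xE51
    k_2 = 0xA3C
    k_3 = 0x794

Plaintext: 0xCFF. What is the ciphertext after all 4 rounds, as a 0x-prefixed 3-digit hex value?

s_0 = plaintext = 0xCFF
s_1 = Round(s_0, k_0) = 0xED5
s_2 = Round(s_1, k_1) = 0x30A
s_3 = Round(s_2, k_2) = 0x438
s_4 = Round(s_3, k_3) = 0x7F6

0x7F6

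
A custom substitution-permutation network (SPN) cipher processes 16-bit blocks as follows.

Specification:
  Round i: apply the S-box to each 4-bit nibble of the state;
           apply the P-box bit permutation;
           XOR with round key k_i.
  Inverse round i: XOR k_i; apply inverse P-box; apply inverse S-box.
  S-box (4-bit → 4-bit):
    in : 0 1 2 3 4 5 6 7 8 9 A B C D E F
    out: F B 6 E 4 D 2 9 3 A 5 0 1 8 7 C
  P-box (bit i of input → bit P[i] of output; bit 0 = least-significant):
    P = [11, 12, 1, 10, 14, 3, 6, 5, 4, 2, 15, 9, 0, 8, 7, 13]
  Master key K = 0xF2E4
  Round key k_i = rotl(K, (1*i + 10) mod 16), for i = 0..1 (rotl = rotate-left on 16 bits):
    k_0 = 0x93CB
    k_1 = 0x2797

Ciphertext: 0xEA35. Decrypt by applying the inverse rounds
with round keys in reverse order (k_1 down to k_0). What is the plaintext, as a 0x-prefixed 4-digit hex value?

s_0 = ciphertext = 0xEA35
s_1 = InvRound(s_0, k_1) = 0x2475
s_2 = InvRound(s_1, k_0) = 0x3093

0x3093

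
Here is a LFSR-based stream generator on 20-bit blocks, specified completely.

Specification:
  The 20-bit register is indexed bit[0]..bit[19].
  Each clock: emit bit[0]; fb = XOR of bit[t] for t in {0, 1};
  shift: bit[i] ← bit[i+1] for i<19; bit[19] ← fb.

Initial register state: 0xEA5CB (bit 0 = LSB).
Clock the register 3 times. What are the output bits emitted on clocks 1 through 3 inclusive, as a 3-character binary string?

110

reg_0 = 0xEA5CB
clock 1: out=1, reg = 0x752E5
clock 2: out=1, reg = 0xBA972
clock 3: out=0, reg = 0xDD4B9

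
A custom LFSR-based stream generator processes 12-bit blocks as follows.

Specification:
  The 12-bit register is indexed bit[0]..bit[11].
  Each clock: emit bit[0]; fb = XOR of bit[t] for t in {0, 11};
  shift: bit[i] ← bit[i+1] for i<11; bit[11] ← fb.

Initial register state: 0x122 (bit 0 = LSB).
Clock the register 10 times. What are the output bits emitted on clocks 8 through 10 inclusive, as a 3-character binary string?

010

reg_0 = 0x122
clock 1: out=0, reg = 0x091
clock 2: out=1, reg = 0x848
clock 3: out=0, reg = 0xC24
clock 4: out=0, reg = 0xE12
clock 5: out=0, reg = 0xF09
clock 6: out=1, reg = 0x784
clock 7: out=0, reg = 0x3C2
clock 8: out=0, reg = 0x1E1
clock 9: out=1, reg = 0x8F0
clock 10: out=0, reg = 0xC78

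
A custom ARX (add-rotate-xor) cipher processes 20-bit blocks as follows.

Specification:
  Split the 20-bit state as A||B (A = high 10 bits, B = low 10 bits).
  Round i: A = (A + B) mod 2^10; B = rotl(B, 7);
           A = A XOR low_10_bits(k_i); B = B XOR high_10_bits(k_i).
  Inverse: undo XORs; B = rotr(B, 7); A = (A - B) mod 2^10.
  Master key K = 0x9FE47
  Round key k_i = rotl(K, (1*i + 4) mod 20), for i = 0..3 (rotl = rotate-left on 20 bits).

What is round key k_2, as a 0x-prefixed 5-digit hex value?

0xF91E7

K = 0x9FE47
k_0 = rotl(K, (1*0+4) mod 20) = rotl(K, 4) = 0xFE479
k_1 = rotl(K, (1*1+4) mod 20) = rotl(K, 5) = 0xFC8F3
k_2 = rotl(K, (1*2+4) mod 20) = rotl(K, 6) = 0xF91E7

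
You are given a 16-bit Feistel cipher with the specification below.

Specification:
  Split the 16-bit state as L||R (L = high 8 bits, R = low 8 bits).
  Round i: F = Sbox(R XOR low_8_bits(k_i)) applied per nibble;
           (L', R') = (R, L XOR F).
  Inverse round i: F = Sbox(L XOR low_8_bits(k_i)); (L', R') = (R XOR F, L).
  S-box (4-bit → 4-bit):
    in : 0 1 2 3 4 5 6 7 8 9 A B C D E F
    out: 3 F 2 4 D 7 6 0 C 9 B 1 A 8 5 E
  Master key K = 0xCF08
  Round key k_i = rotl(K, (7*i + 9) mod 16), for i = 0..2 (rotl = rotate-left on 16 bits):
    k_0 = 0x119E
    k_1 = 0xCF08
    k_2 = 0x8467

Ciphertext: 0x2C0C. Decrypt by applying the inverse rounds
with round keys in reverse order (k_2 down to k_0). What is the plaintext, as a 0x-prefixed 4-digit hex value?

0x9AAB

s_0 = ciphertext = 0x2C0C
s_1 = InvRound(s_0, k_2) = 0xDD2C
s_2 = InvRound(s_1, k_1) = 0xABDD
s_3 = InvRound(s_2, k_0) = 0x9AAB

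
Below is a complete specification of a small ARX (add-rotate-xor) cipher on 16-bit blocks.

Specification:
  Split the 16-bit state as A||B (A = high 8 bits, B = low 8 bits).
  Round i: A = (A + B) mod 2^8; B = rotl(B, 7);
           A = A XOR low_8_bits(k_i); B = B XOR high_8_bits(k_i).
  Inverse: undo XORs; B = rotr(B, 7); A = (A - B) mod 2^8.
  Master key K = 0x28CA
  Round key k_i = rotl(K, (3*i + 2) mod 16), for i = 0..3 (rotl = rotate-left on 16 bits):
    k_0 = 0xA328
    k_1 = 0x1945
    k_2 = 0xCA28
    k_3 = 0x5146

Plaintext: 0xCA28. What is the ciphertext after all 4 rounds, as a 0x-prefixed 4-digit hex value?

0x2F84

s_0 = plaintext = 0xCA28
s_1 = Round(s_0, k_0) = 0xDAB7
s_2 = Round(s_1, k_1) = 0xD4C2
s_3 = Round(s_2, k_2) = 0xBEAB
s_4 = Round(s_3, k_3) = 0x2F84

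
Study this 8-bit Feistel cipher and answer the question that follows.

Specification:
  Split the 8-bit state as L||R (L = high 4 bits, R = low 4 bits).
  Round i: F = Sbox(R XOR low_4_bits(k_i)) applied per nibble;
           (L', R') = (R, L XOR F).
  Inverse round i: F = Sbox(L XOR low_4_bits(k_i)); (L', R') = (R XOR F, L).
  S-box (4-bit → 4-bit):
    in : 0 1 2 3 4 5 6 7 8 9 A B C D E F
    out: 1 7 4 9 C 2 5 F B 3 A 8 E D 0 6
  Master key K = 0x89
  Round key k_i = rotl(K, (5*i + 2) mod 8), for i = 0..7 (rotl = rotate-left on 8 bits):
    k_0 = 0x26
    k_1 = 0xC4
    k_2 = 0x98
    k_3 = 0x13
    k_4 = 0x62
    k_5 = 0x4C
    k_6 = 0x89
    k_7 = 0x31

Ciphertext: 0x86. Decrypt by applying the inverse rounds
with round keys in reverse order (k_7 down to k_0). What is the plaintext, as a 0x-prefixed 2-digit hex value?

s_0 = ciphertext = 0x86
s_1 = InvRound(s_0, k_7) = 0x58
s_2 = InvRound(s_1, k_6) = 0x65
s_3 = InvRound(s_2, k_5) = 0xF6
s_4 = InvRound(s_3, k_4) = 0xBF
s_5 = InvRound(s_4, k_3) = 0x4B
s_6 = InvRound(s_5, k_2) = 0x54
s_7 = InvRound(s_6, k_1) = 0x35
s_8 = InvRound(s_7, k_0) = 0x73

0x73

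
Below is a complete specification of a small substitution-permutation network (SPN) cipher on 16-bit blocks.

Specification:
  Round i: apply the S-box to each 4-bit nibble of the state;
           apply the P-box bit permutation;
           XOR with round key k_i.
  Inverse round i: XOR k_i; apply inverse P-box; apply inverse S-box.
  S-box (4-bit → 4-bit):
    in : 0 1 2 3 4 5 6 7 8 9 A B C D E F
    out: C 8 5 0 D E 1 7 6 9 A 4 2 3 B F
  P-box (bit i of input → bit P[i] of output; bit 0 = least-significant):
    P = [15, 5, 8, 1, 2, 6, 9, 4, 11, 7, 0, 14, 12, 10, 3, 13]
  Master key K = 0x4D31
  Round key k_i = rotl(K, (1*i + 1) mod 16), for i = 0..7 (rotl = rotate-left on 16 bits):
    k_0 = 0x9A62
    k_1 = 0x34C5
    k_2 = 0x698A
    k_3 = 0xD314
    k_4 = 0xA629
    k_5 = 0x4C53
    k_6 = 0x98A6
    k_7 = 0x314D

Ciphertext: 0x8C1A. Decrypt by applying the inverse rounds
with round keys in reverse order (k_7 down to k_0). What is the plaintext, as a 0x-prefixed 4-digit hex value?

0xDE3A

s_0 = ciphertext = 0x8C1A
s_1 = InvRound(s_0, k_7) = 0xE2E4
s_2 = InvRound(s_1, k_6) = 0x9981
s_3 = InvRound(s_2, k_5) = 0xDAA4
s_4 = InvRound(s_3, k_4) = 0xFF63
s_5 = InvRound(s_4, k_3) = 0xA2EA
s_6 = InvRound(s_5, k_2) = 0x3987
s_7 = InvRound(s_6, k_1) = 0xC6C0
s_8 = InvRound(s_7, k_0) = 0xDE3A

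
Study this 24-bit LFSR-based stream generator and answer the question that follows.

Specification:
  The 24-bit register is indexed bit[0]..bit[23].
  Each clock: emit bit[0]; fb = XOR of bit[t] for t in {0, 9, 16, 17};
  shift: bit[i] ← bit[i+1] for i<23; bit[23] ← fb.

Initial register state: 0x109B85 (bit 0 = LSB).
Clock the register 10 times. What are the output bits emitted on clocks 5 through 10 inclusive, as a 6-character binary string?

reg_0 = 0x109B85
clock 1: out=1, reg = 0x084DC2
clock 2: out=0, reg = 0x0426E1
clock 3: out=1, reg = 0x021370
clock 4: out=0, reg = 0x0109B8
clock 5: out=0, reg = 0x8084DC
clock 6: out=0, reg = 0x40426E
clock 7: out=0, reg = 0xA02137
clock 8: out=1, reg = 0xD0109B
clock 9: out=1, reg = 0xE8084D
clock 10: out=1, reg = 0xF40426

000111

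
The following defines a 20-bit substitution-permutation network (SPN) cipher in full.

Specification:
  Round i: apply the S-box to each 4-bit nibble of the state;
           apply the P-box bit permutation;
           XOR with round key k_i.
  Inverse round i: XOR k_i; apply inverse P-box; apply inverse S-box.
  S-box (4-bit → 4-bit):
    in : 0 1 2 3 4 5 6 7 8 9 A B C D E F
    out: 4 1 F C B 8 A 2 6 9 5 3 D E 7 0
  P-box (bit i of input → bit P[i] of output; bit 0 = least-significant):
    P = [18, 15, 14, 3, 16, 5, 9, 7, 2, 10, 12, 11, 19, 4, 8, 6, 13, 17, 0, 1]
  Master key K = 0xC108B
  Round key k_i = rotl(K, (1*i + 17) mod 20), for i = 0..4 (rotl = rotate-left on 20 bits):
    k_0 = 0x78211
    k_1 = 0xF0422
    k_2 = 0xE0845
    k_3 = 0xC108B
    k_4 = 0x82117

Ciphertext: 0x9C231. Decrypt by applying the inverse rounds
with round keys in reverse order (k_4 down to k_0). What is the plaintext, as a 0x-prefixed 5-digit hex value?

0xDC885

s_0 = ciphertext = 0x9C231
s_1 = InvRound(s_0, k_4) = 0x901E8
s_2 = InvRound(s_1, k_3) = 0x330B1
s_3 = InvRound(s_2, k_2) = 0x14C41
s_4 = InvRound(s_3, k_1) = 0xD957A
s_5 = InvRound(s_4, k_0) = 0xDC885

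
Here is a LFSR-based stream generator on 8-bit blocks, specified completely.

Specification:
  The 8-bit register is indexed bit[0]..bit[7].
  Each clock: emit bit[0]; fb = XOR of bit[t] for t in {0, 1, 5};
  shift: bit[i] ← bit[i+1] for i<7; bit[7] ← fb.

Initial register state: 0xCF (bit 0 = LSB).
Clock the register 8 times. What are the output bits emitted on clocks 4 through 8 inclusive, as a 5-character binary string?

10011

reg_0 = 0xCF
clock 1: out=1, reg = 0x67
clock 2: out=1, reg = 0xB3
clock 3: out=1, reg = 0xD9
clock 4: out=1, reg = 0xEC
clock 5: out=0, reg = 0xF6
clock 6: out=0, reg = 0x7B
clock 7: out=1, reg = 0xBD
clock 8: out=1, reg = 0x5E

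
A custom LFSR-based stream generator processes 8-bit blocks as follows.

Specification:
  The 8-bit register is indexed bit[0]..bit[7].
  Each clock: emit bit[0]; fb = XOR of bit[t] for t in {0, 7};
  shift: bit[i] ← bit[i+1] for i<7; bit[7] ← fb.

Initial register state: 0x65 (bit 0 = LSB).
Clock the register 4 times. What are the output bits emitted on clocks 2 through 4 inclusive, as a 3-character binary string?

reg_0 = 0x65
clock 1: out=1, reg = 0xB2
clock 2: out=0, reg = 0xD9
clock 3: out=1, reg = 0x6C
clock 4: out=0, reg = 0x36

010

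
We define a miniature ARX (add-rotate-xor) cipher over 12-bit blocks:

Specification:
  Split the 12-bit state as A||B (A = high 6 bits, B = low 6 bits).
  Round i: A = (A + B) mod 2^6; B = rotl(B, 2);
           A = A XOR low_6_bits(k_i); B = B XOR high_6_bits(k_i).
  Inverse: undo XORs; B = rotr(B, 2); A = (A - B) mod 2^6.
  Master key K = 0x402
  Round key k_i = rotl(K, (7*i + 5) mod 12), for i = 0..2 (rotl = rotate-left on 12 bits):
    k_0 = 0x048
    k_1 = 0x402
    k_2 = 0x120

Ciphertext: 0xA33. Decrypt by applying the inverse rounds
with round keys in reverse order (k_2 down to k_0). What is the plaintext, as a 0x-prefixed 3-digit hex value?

0x026

s_0 = ciphertext = 0xA33
s_1 = InvRound(s_0, k_2) = 0x2FD
s_2 = InvRound(s_1, k_1) = 0xB9B
s_3 = InvRound(s_2, k_0) = 0x026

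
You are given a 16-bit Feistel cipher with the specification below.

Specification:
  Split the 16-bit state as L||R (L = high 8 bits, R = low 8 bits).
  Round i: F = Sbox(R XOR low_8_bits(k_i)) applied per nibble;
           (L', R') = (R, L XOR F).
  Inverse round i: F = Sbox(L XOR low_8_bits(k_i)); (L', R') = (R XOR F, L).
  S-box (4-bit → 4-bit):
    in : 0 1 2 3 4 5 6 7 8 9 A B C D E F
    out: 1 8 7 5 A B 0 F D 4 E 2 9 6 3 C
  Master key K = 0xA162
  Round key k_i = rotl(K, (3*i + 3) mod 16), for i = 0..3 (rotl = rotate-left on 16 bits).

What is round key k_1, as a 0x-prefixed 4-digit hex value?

K = 0xA162
k_0 = rotl(K, (3*0+3) mod 16) = rotl(K, 3) = 0x0B15
k_1 = rotl(K, (3*1+3) mod 16) = rotl(K, 6) = 0x58A8

0x58A8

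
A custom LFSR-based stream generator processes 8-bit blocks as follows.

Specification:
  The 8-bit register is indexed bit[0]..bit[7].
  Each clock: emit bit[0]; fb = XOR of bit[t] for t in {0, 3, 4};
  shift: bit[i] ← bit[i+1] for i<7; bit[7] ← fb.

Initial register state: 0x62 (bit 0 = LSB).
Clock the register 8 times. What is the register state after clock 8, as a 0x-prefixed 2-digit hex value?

0xE8

reg_0 = 0x62
clock 1: out=0, reg = 0x31
clock 2: out=1, reg = 0x18
clock 3: out=0, reg = 0x0C
clock 4: out=0, reg = 0x86
clock 5: out=0, reg = 0x43
clock 6: out=1, reg = 0xA1
clock 7: out=1, reg = 0xD0
clock 8: out=0, reg = 0xE8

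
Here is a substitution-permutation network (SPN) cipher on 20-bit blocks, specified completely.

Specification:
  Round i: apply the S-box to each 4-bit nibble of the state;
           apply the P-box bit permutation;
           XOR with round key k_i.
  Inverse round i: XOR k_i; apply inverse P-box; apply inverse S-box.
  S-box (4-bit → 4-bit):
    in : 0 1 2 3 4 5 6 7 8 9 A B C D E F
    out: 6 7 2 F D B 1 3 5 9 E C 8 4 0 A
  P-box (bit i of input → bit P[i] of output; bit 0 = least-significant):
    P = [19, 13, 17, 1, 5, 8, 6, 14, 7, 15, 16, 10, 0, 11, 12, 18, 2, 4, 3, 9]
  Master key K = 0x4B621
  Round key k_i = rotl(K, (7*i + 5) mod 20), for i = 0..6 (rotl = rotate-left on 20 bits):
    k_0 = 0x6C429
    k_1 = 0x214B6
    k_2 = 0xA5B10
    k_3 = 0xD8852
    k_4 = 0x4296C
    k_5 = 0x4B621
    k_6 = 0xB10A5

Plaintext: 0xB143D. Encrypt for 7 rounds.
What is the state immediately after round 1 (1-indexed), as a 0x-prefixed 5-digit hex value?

0x59BC0

s_0 = plaintext = 0xB143D
s_1 = Round(s_0, k_0) = 0x59BC0
s_2 = Round(s_1, k_1) = 0x572A3
s_3 = Round(s_2, k_2) = 0x0B047
s_4 = Round(s_3, k_3) = 0x0782A
s_5 = Round(s_4, k_4) = 0x700F7
s_6 = Round(s_5, k_5) = 0xD4F35
s_7 = Round(s_6, k_6) = 0x7E5CE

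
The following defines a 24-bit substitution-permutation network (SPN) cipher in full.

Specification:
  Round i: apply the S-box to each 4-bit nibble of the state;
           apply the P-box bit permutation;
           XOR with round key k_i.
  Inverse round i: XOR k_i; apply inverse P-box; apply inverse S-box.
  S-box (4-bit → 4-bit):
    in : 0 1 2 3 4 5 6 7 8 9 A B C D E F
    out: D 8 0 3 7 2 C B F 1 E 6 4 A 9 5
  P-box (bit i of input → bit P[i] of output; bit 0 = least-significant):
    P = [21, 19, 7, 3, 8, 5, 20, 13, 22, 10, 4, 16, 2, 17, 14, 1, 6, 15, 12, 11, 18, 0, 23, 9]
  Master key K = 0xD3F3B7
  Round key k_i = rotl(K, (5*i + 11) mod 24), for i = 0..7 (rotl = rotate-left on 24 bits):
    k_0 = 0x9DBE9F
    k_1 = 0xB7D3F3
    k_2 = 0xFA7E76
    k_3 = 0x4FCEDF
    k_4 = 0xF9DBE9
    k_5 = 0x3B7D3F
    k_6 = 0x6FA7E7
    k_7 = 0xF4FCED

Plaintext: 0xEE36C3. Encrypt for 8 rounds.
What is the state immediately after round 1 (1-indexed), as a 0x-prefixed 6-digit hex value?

s_0 = plaintext = 0xEE36C3
s_1 = Round(s_0, k_0) = 0xA2B4CB
s_2 = Round(s_1, k_1) = 0x6D9562
s_3 = Round(s_2, k_2) = 0x6AD072
s_4 = Round(s_3, k_3) = 0x8C75ED
s_5 = Round(s_4, k_4) = 0x77ECE6
s_6 = Round(s_5, k_5) = 0x3FD6E0
s_7 = Round(s_6, k_6) = 0x48963C
s_8 = Round(s_7, k_7) = 0x716518

0xA2B4CB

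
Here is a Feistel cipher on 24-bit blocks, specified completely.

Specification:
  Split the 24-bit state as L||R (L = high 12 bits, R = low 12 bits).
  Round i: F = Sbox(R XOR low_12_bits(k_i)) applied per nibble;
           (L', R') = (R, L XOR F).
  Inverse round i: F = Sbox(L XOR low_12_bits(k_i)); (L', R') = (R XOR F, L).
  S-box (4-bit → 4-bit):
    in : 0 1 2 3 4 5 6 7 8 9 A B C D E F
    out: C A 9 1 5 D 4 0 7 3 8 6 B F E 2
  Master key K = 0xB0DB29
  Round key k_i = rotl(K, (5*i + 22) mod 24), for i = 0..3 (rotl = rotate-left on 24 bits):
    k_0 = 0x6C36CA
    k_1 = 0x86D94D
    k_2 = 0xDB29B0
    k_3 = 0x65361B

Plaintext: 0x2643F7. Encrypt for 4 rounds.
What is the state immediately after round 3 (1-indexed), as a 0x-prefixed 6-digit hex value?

s_0 = plaintext = 0x2643F7
s_1 = Round(s_0, k_0) = 0x3F7F7B
s_2 = Round(s_1, k_1) = 0xF7B7E3
s_3 = Round(s_2, k_2) = 0x7E31AA
s_4 = Round(s_3, k_3) = 0x1AA789

0x7E31AA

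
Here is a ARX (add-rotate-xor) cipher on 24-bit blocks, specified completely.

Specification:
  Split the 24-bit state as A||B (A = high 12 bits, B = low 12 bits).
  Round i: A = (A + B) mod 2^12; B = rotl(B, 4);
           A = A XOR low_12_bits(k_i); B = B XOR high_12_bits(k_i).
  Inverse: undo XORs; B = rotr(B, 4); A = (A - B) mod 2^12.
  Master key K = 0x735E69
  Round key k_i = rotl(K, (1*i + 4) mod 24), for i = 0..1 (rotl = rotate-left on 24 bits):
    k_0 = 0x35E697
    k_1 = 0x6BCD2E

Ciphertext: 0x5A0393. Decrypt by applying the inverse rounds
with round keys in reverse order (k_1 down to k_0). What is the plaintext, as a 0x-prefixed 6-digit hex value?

0x2EBCC0

s_0 = ciphertext = 0x5A0393
s_1 = InvRound(s_0, k_1) = 0x93CF52
s_2 = InvRound(s_1, k_0) = 0x2EBCC0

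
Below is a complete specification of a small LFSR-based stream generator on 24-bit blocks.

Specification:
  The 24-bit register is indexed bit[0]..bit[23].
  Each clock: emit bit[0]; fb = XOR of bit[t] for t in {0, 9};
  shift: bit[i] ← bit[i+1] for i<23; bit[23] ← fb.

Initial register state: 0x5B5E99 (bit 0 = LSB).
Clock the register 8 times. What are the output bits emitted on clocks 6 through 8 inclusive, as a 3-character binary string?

reg_0 = 0x5B5E99
clock 1: out=1, reg = 0x2DAF4C
clock 2: out=0, reg = 0x96D7A6
clock 3: out=0, reg = 0xCB6BD3
clock 4: out=1, reg = 0x65B5E9
clock 5: out=1, reg = 0xB2DAF4
clock 6: out=0, reg = 0xD96D7A
clock 7: out=0, reg = 0x6CB6BD
clock 8: out=1, reg = 0x365B5E

001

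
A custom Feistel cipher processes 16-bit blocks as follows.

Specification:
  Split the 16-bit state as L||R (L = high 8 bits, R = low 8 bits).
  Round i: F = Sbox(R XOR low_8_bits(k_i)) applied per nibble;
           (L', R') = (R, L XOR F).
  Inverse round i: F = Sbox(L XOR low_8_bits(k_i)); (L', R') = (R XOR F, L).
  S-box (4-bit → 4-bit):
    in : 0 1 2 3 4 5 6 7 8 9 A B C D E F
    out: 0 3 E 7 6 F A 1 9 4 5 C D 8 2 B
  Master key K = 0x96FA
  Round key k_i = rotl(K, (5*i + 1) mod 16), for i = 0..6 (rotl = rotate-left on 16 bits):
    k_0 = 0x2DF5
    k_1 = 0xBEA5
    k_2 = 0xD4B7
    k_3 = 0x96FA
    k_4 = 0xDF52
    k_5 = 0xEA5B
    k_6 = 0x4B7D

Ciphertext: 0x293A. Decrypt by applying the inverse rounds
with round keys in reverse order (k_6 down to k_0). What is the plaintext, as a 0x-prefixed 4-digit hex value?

s_0 = ciphertext = 0x293A
s_1 = InvRound(s_0, k_6) = 0xCC29
s_2 = InvRound(s_1, k_5) = 0x68CC
s_3 = InvRound(s_2, k_4) = 0xB968
s_4 = InvRound(s_3, k_3) = 0x0FB9
s_5 = InvRound(s_4, k_2) = 0x700F
s_6 = InvRound(s_5, k_1) = 0x8070
s_7 = InvRound(s_6, k_0) = 0x6F80

0x6F80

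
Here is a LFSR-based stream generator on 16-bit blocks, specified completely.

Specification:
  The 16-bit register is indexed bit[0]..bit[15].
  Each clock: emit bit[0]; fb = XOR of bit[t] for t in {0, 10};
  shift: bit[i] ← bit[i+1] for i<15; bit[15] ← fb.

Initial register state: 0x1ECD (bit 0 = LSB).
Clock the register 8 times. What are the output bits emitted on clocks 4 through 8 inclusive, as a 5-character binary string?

reg_0 = 0x1ECD
clock 1: out=1, reg = 0x0F66
clock 2: out=0, reg = 0x87B3
clock 3: out=1, reg = 0x43D9
clock 4: out=1, reg = 0xA1EC
clock 5: out=0, reg = 0x50F6
clock 6: out=0, reg = 0x287B
clock 7: out=1, reg = 0x943D
clock 8: out=1, reg = 0x4A1E

10011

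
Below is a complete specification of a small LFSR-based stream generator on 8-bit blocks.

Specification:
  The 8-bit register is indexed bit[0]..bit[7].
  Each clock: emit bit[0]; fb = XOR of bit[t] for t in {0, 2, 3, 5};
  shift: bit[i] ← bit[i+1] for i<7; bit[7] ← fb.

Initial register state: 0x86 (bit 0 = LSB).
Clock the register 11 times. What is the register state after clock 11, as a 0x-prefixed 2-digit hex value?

0x49

reg_0 = 0x86
clock 1: out=0, reg = 0xC3
clock 2: out=1, reg = 0xE1
clock 3: out=1, reg = 0x70
clock 4: out=0, reg = 0xB8
clock 5: out=0, reg = 0x5C
clock 6: out=0, reg = 0x2E
clock 7: out=0, reg = 0x97
clock 8: out=1, reg = 0x4B
clock 9: out=1, reg = 0x25
clock 10: out=1, reg = 0x92
clock 11: out=0, reg = 0x49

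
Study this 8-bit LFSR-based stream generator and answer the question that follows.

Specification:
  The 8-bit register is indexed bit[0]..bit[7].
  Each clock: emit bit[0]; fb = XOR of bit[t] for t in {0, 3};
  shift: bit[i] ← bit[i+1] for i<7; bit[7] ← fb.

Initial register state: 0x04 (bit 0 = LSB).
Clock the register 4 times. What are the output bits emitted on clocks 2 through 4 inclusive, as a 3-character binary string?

reg_0 = 0x04
clock 1: out=0, reg = 0x02
clock 2: out=0, reg = 0x01
clock 3: out=1, reg = 0x80
clock 4: out=0, reg = 0x40

010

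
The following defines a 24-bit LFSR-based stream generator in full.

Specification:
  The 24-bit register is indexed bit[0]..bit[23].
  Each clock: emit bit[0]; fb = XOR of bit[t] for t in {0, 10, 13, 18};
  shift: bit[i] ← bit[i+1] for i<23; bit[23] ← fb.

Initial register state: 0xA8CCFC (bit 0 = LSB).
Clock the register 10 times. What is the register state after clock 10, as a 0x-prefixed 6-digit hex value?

reg_0 = 0xA8CCFC
clock 1: out=0, reg = 0xD4667E
clock 2: out=0, reg = 0xEA333F
clock 3: out=1, reg = 0x75199F
clock 4: out=1, reg = 0x3A8CCF
clock 5: out=1, reg = 0x1D4667
clock 6: out=1, reg = 0x8EA333
clock 7: out=1, reg = 0xC75199
clock 8: out=1, reg = 0x63A8CC
clock 9: out=0, reg = 0xB1D466
clock 10: out=0, reg = 0xD8EA33

0xD8EA33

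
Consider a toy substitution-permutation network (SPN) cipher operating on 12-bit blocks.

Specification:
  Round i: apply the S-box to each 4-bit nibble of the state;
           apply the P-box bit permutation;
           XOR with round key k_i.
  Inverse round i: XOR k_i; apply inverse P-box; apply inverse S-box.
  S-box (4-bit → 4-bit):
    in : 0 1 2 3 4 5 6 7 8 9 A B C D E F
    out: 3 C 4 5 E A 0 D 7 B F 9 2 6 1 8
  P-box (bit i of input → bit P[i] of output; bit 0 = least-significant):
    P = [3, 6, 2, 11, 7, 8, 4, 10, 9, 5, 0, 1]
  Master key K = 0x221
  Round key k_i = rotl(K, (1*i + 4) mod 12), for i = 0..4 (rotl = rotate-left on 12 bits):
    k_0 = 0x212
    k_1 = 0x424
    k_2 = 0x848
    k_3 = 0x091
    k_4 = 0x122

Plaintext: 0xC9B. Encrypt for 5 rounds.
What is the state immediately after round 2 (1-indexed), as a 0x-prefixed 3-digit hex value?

0x8EA

s_0 = plaintext = 0xC9B
s_1 = Round(s_0, k_0) = 0xFBA
s_2 = Round(s_1, k_1) = 0x8EA
s_3 = Round(s_2, k_2) = 0x2A5
s_4 = Round(s_3, k_3) = 0xD40
s_5 = Round(s_4, k_4) = 0x45B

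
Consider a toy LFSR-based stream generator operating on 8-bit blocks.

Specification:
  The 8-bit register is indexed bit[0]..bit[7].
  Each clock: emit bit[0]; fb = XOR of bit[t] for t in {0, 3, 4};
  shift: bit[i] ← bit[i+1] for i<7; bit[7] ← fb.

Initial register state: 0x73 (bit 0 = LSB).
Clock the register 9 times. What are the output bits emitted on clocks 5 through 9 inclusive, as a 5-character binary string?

11100

reg_0 = 0x73
clock 1: out=1, reg = 0x39
clock 2: out=1, reg = 0x9C
clock 3: out=0, reg = 0x4E
clock 4: out=0, reg = 0xA7
clock 5: out=1, reg = 0xD3
clock 6: out=1, reg = 0x69
clock 7: out=1, reg = 0x34
clock 8: out=0, reg = 0x9A
clock 9: out=0, reg = 0x4D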